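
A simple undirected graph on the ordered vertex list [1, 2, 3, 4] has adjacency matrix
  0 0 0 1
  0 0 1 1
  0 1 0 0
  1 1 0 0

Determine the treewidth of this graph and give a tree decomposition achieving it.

Each bag holds 2 vertices, so the decomposition has width 1, which upper-bounds the treewidth. Any graph with an edge has treewidth ≥ 1, and G has the edge 3–2. Hence tw(G) = 1 exactly.

Treewidth 1.
One such decomposition:
Bags: B1 = {2, 3}  B2 = {2, 4}  B3 = {1, 4}
Tree: B1–B2, B2–B3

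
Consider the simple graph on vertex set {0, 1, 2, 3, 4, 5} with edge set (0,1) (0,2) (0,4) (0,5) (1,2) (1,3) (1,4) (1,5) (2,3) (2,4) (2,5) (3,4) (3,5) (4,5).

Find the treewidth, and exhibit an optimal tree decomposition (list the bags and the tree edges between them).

Each bag holds 5 vertices, so the decomposition has width 4, which upper-bounds the treewidth. For the lower bound, the 5 vertices {0, 1, 2, 4, 5} are pairwise adjacent, and any tree decomposition puts a clique entirely inside one bag — forcing width ≥ 4. The upper and lower bounds meet at 4, so that is the treewidth.

Treewidth 4.
One such decomposition:
Bags: B1 = {0, 1, 2, 4, 5}  B2 = {1, 2, 3, 4, 5}
Tree: B1–B2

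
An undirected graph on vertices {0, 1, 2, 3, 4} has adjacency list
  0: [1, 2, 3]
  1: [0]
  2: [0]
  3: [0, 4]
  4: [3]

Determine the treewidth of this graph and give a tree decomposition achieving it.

Treewidth 1.
One optimal decomposition is:
Bags: B1 = {0, 3}  B2 = {3, 4}  B3 = {0, 2}  B4 = {0, 1}
Tree: B1–B2, B1–B3, B3–B4

The largest bag has 2 vertices, giving width 1; this decomposition certifies tw(G) ≤ 1. Any graph with an edge has treewidth ≥ 1, and G has the edge 0–3. Therefore the treewidth is 1.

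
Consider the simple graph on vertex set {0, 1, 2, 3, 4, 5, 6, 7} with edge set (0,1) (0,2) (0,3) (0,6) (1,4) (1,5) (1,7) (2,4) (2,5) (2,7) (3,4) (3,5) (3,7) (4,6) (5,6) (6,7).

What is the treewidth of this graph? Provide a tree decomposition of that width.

Treewidth 4.
Bags: B1 = {1, 2, 3, 6, 7}  B2 = {1, 2, 3, 5, 6}  B3 = {1, 2, 3, 4, 6}  B4 = {0, 1, 2, 3, 6}
Tree: B1–B2, B2–B3, B3–B4

Every bag has size at most 5, so the width is 5 − 1 = 4 and tw(G) ≤ 4. For the lower bound: the 5 vertex sets {2,7}, {3,5}, {4,6}, {1}, {0} are disjoint, each induces a connected subgraph, and every pair is joined by at least one edge of G. Contracting each set to a single vertex therefore yields K_{5} as a minor, and since treewidth is minor-monotone, tw(G) ≥ tw(K_{5}) = 4. Combining the bounds, tw(G) = 4.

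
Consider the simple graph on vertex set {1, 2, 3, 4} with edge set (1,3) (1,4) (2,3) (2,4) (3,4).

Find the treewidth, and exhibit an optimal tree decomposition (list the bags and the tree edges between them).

Treewidth 2.
One optimal decomposition is:
Bags: B1 = {1, 3, 4}  B2 = {2, 3, 4}
Tree: B1–B2

Every bag has size at most 3, so the width is 3 − 1 = 2 and tw(G) ≤ 2. Conversely, {1, 3, 4} is a clique of size 3, and the vertices of any clique must share a bag in every tree decomposition; so some bag has ≥ 3 vertices and tw(G) ≥ 2. Therefore the treewidth is 2.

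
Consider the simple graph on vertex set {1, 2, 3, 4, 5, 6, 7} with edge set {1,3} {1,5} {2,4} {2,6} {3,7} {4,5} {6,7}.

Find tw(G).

2

A width-2 tree decomposition is:
Bags: B1 = {2, 4, 6}  B2 = {4, 6, 7}  B3 = {3, 4, 7}  B4 = {1, 3, 4}  B5 = {1, 4, 5}
Tree: B1–B2, B2–B3, B3–B4, B4–B5
Every bag has size at most 3, so the width is 3 − 1 = 2 and tw(G) ≤ 2. The edges 4–2–6–7–3–1–5–4 form a cycle, so G is not a tree and its treewidth is at least 2. Combining the bounds, tw(G) = 2.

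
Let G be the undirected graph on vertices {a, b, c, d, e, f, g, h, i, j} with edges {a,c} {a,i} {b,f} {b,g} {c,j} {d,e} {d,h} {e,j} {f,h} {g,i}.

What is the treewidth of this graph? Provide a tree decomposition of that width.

Treewidth 2.
Bags: B1 = {d, e, h}  B2 = {e, f, h}  B3 = {b, e, f}  B4 = {b, e, g}  B5 = {e, g, i}  B6 = {a, e, i}  B7 = {a, c, e}  B8 = {c, e, j}
Tree: B1–B2, B2–B3, B3–B4, B4–B5, B5–B6, B6–B7, B7–B8

Each bag holds 3 vertices, so the decomposition has width 2, which upper-bounds the treewidth. Since e–d–h–f–b–g–i–a–c–j–e is a cycle in G, G is not acyclic. Forests are exactly the graphs of treewidth ≤ 1, so tw(G) ≥ 2. Hence tw(G) = 2 exactly.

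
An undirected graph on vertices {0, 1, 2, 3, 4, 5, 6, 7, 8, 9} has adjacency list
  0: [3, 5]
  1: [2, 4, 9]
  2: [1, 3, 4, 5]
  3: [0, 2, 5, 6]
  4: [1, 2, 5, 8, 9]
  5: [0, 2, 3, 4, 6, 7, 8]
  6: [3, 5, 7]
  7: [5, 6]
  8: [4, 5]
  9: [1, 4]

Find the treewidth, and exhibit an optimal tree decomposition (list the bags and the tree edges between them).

Treewidth 2.
One optimal decomposition is:
Bags: B1 = {2, 3, 5}  B2 = {3, 5, 6}  B3 = {2, 4, 5}  B4 = {1, 2, 4}  B5 = {1, 4, 9}  B6 = {5, 6, 7}  B7 = {0, 3, 5}  B8 = {4, 5, 8}
Tree: B1–B2, B1–B3, B3–B4, B4–B5, B2–B6, B1–B7, B3–B8

Each bag holds 3 vertices, so the decomposition has width 2, which upper-bounds the treewidth. On the other hand G contains the 3-clique {1, 4, 9}. A clique must lie in a single bag of any decomposition, so no decomposition can have width below 2. Combining the bounds, tw(G) = 2.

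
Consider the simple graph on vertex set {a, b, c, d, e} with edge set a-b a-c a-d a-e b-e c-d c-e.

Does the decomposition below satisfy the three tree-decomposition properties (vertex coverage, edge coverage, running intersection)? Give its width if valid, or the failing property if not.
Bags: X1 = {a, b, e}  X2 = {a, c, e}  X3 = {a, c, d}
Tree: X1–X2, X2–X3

Every vertex of G appears in some bag (union = {a, b, c, d, e}); every edge is covered by a bag; and for each vertex v the set of bags containing v is connected in the bag tree. The decomposition is therefore valid. The largest bag has 3 vertices, so the width is 2.

Yes; width 2.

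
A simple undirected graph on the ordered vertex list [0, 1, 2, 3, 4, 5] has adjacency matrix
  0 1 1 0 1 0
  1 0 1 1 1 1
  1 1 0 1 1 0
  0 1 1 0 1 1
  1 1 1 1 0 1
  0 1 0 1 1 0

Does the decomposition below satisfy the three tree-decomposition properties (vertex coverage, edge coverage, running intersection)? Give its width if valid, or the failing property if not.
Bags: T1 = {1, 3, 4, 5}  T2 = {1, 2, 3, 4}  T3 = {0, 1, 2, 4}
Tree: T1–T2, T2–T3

Checking the three conditions: (i) the bags cover all of {0, 1, 2, 3, 4, 5}; (ii) for each edge, some bag contains both endpoints; (iii) the bags containing any fixed vertex form a subtree. All hold, so the decomposition is valid with width 4 − 1 = 3.

Yes; width 3.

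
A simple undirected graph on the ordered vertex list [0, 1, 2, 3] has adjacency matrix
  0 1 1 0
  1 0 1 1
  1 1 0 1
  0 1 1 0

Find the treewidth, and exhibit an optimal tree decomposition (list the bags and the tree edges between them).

Treewidth 2.
Bags: B1 = {0, 1, 2}  B2 = {1, 2, 3}
Tree: B1–B2

The largest bag has 3 vertices, giving width 2; this decomposition certifies tw(G) ≤ 2. For the lower bound, the 3 vertices {0, 1, 2} are pairwise adjacent, and any tree decomposition puts a clique entirely inside one bag — forcing width ≥ 2. The upper and lower bounds meet at 2, so that is the treewidth.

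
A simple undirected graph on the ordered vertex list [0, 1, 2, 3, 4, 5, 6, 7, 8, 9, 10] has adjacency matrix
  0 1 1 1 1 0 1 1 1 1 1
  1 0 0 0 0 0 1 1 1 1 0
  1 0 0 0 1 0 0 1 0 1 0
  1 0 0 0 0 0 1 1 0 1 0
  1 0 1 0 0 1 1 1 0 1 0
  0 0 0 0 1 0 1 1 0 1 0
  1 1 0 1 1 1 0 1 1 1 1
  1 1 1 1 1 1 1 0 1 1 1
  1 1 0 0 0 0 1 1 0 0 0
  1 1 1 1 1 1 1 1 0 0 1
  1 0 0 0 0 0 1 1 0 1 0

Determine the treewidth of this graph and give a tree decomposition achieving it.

Every bag has size at most 5, so the width is 5 − 1 = 4 and tw(G) ≤ 4. On the other hand G contains the 5-clique {0, 2, 4, 7, 9}. A clique must lie in a single bag of any decomposition, so no decomposition can have width below 4. The upper and lower bounds meet at 4, so that is the treewidth.

Treewidth 4.
One optimal decomposition is:
Bags: B1 = {0, 1, 6, 7, 9}  B2 = {0, 6, 7, 9, 10}  B3 = {0, 4, 6, 7, 9}  B4 = {0, 2, 4, 7, 9}  B5 = {0, 1, 6, 7, 8}  B6 = {4, 5, 6, 7, 9}  B7 = {0, 3, 6, 7, 9}
Tree: B1–B2, B1–B3, B3–B4, B1–B5, B3–B6, B3–B7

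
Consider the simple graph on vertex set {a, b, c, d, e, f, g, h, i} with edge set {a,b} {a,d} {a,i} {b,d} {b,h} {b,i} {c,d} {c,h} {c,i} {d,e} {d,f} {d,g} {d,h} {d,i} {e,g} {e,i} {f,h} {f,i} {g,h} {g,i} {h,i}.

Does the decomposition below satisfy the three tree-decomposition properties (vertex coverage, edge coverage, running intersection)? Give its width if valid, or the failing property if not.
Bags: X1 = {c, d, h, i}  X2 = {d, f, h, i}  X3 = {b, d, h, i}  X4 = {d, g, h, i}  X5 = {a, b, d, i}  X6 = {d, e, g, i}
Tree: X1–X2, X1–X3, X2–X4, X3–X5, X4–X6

Yes; width 3.

Every vertex of G appears in some bag (union = {a, b, c, d, e, f, g, h, i}); every edge is covered by a bag; and for each vertex v the set of bags containing v is connected in the bag tree. The decomposition is therefore valid. The largest bag has 4 vertices, so the width is 3.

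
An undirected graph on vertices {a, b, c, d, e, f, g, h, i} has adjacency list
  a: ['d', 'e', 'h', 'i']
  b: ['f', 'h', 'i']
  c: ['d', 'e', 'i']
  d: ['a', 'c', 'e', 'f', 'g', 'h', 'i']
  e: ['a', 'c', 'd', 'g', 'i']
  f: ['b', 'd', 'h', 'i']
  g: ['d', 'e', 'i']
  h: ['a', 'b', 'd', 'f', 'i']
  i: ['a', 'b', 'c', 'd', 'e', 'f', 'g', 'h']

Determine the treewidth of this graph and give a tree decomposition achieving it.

Treewidth 3.
One optimal decomposition is:
Bags: B1 = {d, e, g, i}  B2 = {a, d, e, i}  B3 = {a, d, h, i}  B4 = {c, d, e, i}  B5 = {d, f, h, i}  B6 = {b, f, h, i}
Tree: B1–B2, B2–B3, B1–B4, B3–B5, B5–B6

Every bag has size at most 4, so the width is 4 − 1 = 3 and tw(G) ≤ 3. Conversely, {d, e, g, i} is a clique of size 4, and the vertices of any clique must share a bag in every tree decomposition; so some bag has ≥ 4 vertices and tw(G) ≥ 3. The upper and lower bounds meet at 3, so that is the treewidth.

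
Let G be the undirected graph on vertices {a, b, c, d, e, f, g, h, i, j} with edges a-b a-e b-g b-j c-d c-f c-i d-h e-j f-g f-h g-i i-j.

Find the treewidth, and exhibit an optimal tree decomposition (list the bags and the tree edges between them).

Treewidth 2.
Bags: B1 = {d, f, h}  B2 = {c, d, f}  B3 = {c, f, g}  B4 = {c, g, i}  B5 = {b, g, i}  B6 = {b, i, j}  B7 = {a, b, j}  B8 = {a, e, j}
Tree: B1–B2, B2–B3, B3–B4, B4–B5, B5–B6, B6–B7, B7–B8

Each bag holds 3 vertices, so the decomposition has width 2, which upper-bounds the treewidth. For the lower bound, G contains the cycle h–d–c–f–h, so G is not a forest; only forests have treewidth ≤ 1, hence tw(G) ≥ 2. Therefore the treewidth is 2.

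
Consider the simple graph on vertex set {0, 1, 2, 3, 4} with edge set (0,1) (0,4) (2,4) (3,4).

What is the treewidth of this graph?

1

A width-1 tree decomposition is:
Bags: B1 = {0, 4}  B2 = {0, 1}  B3 = {3, 4}  B4 = {2, 4}
Tree: B1–B2, B1–B3, B3–B4
The largest bag has 2 vertices, giving width 1; this decomposition certifies tw(G) ≤ 1. G has an edge, so its treewidth is at least 1. Therefore the treewidth is 1.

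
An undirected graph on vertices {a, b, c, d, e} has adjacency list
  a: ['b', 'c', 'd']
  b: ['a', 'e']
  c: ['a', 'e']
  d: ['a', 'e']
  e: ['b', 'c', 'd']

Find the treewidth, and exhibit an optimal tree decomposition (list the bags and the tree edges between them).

Treewidth 2.
Bags: B1 = {a, d, e}  B2 = {a, c, e}  B3 = {a, b, e}
Tree: B1–B2, B2–B3

Every bag has size at most 3, so the width is 3 − 1 = 2 and tw(G) ≤ 2. The edges d–e–c–a–d form a cycle, so G is not a tree and its treewidth is at least 2. Hence tw(G) = 2 exactly.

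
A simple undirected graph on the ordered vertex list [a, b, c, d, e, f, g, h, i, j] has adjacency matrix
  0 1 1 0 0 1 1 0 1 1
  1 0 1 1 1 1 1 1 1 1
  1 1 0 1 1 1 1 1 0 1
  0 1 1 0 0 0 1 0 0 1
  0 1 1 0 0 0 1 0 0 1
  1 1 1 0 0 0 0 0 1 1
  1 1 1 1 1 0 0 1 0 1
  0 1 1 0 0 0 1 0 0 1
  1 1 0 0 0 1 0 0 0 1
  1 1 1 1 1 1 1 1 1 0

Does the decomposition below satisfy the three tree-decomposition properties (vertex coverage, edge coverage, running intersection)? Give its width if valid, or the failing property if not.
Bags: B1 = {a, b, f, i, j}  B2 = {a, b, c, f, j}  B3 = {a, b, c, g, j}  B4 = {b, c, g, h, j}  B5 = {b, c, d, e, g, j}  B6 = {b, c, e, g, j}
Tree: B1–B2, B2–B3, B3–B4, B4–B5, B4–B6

A tree decomposition must satisfy three properties: every vertex lies in some bag; for every edge, both endpoints lie together in some bag; and for every vertex, the bags containing it form a connected subtree. Here bags containing vertex e are not connected in the tree, so the decomposition is invalid.

No — bags containing vertex e are not connected in the tree.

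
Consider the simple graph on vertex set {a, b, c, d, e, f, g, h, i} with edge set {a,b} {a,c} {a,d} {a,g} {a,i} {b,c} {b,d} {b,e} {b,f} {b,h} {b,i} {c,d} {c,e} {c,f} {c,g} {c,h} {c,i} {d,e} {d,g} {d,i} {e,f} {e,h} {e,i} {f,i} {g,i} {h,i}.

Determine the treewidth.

A width-4 tree decomposition is:
Bags: B1 = {a, b, c, d, i}  B2 = {a, c, d, g, i}  B3 = {b, c, d, e, i}  B4 = {b, c, e, h, i}  B5 = {b, c, e, f, i}
Tree: B1–B2, B1–B3, B3–B4, B3–B5
The largest bag has 5 vertices, giving width 4; this decomposition certifies tw(G) ≤ 4. For the lower bound, the 5 vertices {a, c, d, g, i} are pairwise adjacent, and any tree decomposition puts a clique entirely inside one bag — forcing width ≥ 4. Hence tw(G) = 4 exactly.

4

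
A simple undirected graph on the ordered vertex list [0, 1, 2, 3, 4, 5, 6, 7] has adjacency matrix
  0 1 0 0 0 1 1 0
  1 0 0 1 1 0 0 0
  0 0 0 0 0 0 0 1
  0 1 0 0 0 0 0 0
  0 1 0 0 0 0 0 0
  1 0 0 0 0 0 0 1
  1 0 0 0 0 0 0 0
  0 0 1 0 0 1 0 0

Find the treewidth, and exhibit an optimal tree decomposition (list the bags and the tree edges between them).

The largest bag has 2 vertices, giving width 1; this decomposition certifies tw(G) ≤ 1. G has an edge, so its treewidth is at least 1. The upper and lower bounds meet at 1, so that is the treewidth.

Treewidth 1.
Bags: B1 = {0, 1}  B2 = {0, 6}  B3 = {0, 5}  B4 = {5, 7}  B5 = {1, 4}  B6 = {2, 7}  B7 = {1, 3}
Tree: B1–B2, B2–B3, B3–B4, B1–B5, B4–B6, B5–B7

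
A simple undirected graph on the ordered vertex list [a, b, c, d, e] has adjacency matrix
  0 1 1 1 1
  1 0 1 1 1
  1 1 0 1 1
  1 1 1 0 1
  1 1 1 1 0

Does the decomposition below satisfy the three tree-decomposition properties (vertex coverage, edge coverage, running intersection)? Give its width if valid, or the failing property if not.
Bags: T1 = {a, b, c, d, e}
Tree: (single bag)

Yes; width 4.

Checking the three conditions: (i) the bags cover all of {a, b, c, d, e}; (ii) for each edge, some bag contains both endpoints; (iii) the bags containing any fixed vertex form a subtree. All hold, so the decomposition is valid with width 5 − 1 = 4.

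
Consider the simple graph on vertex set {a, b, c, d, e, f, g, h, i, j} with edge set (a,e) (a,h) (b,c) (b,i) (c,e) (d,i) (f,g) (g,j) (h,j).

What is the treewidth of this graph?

A width-1 tree decomposition is:
Bags: B1 = {d, i}  B2 = {b, i}  B3 = {b, c}  B4 = {c, e}  B5 = {a, e}  B6 = {a, h}  B7 = {h, j}  B8 = {g, j}  B9 = {f, g}
Tree: B1–B2, B2–B3, B3–B4, B4–B5, B5–B6, B6–B7, B7–B8, B8–B9
Every bag has size at most 2, so the width is 2 − 1 = 1 and tw(G) ≤ 1. Any graph with an edge has treewidth ≥ 1, and G has the edge d–i. Hence tw(G) = 1 exactly.

1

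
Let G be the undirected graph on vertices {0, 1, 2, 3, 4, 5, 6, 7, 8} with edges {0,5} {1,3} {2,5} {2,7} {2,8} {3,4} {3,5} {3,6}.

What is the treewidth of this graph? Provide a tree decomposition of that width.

Treewidth 1.
One optimal decomposition is:
Bags: B1 = {3, 5}  B2 = {2, 5}  B3 = {2, 8}  B4 = {1, 3}  B5 = {3, 6}  B6 = {2, 7}  B7 = {0, 5}  B8 = {3, 4}
Tree: B1–B2, B2–B3, B1–B4, B1–B5, B2–B6, B2–B7, B4–B8

The largest bag has 2 vertices, giving width 1; this decomposition certifies tw(G) ≤ 1. Since G has at least one edge (e.g. 3–5), it is not an edgeless graph, so tw(G) ≥ 1. Combining the bounds, tw(G) = 1.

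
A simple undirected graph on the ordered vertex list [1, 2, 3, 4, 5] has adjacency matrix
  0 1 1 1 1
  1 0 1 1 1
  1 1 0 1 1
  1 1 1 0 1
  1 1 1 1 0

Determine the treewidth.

4

A width-4 tree decomposition is:
Bags: B1 = {1, 2, 3, 4, 5}
Tree: (single bag)
With just one bag of size 5, the width is 5 − 1 = 4, so tw(G) ≤ 4. On the other hand G contains the 5-clique {1, 2, 3, 4, 5}. A clique must lie in a single bag of any decomposition, so no decomposition can have width below 4. Hence tw(G) = 4 exactly.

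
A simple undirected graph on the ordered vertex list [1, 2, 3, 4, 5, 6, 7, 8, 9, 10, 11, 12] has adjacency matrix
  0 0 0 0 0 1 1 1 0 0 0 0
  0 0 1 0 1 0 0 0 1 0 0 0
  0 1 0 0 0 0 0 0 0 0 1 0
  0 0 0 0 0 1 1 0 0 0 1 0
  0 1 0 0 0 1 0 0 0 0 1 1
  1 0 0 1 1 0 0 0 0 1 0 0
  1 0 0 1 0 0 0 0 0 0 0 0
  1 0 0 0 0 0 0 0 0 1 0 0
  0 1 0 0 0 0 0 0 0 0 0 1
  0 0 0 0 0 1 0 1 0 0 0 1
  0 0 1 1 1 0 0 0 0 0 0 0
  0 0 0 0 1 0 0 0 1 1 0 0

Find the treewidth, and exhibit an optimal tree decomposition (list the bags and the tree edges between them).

The largest bag has 4 vertices, giving width 3; this decomposition certifies tw(G) ≤ 3. For the lower bound: the 4 vertex sets {1,7,8}, {10}, {6}, {4,5,11,12} are disjoint, each induces a connected subgraph, and every pair is joined by at least one edge of G. Contracting each set to a single vertex therefore yields K_{4} as a minor, and since treewidth is minor-monotone, tw(G) ≥ tw(K_{4}) = 3. The upper and lower bounds meet at 3, so that is the treewidth.

Treewidth 3.
One such decomposition:
Bags: B1 = {1, 7, 8, 10}  B2 = {1, 6, 7, 10}  B3 = {4, 6, 7, 10}  B4 = {4, 6, 10, 12}  B5 = {4, 5, 6, 12}  B6 = {4, 5, 11, 12}  B7 = {5, 9, 11, 12}  B8 = {2, 5, 9, 11}  B9 = {2, 3, 9, 11}
Tree: B1–B2, B2–B3, B3–B4, B4–B5, B5–B6, B6–B7, B7–B8, B8–B9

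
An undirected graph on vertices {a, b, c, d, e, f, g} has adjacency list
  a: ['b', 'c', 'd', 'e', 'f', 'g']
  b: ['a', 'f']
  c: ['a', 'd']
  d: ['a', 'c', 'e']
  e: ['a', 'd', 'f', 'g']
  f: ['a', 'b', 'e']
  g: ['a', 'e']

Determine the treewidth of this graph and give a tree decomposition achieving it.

The largest bag has 3 vertices, giving width 2; this decomposition certifies tw(G) ≤ 2. Conversely, {a, e, g} is a clique of size 3, and the vertices of any clique must share a bag in every tree decomposition; so some bag has ≥ 3 vertices and tw(G) ≥ 2. Hence tw(G) = 2 exactly.

Treewidth 2.
One such decomposition:
Bags: B1 = {a, b, f}  B2 = {a, e, f}  B3 = {a, e, g}  B4 = {a, d, e}  B5 = {a, c, d}
Tree: B1–B2, B2–B3, B3–B4, B4–B5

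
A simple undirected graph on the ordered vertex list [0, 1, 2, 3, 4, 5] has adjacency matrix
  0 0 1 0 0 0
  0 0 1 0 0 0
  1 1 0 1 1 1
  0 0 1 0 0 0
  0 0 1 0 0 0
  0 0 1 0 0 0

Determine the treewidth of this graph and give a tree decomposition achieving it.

Each bag holds 2 vertices, so the decomposition has width 1, which upper-bounds the treewidth. G has an edge, so its treewidth is at least 1. Hence tw(G) = 1 exactly.

Treewidth 1.
One such decomposition:
Bags: B1 = {1, 2}  B2 = {0, 2}  B3 = {2, 3}  B4 = {2, 5}  B5 = {2, 4}
Tree: B1–B2, B1–B3, B2–B4, B4–B5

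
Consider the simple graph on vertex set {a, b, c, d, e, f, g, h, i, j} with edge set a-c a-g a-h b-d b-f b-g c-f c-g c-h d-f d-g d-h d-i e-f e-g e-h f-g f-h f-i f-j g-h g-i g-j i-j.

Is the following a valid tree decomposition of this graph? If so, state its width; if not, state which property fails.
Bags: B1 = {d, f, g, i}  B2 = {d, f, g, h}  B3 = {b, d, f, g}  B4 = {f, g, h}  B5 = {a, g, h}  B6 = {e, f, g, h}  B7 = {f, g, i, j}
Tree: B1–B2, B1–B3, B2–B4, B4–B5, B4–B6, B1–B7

No — vertex c appears in no bag.

A tree decomposition must satisfy three properties: every vertex lies in some bag; for every edge, both endpoints lie together in some bag; and for every vertex, the bags containing it form a connected subtree. Here vertex c appears in no bag, so the decomposition is invalid.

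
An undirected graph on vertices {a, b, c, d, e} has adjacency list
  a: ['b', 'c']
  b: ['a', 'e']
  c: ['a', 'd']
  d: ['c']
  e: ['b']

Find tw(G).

1

A width-1 tree decomposition is:
Bags: B1 = {a, b}  B2 = {b, e}  B3 = {a, c}  B4 = {c, d}
Tree: B1–B2, B1–B3, B3–B4
Each bag holds 2 vertices, so the decomposition has width 1, which upper-bounds the treewidth. Since G has at least one edge (e.g. a–b), it is not an edgeless graph, so tw(G) ≥ 1. Therefore the treewidth is 1.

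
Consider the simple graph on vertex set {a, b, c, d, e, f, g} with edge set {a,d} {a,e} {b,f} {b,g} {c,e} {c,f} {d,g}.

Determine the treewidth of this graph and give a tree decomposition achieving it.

The largest bag has 3 vertices, giving width 2; this decomposition certifies tw(G) ≤ 2. The edges b–g–d–a–e–c–f–b form a cycle, so G is not a tree and its treewidth is at least 2. The upper and lower bounds meet at 2, so that is the treewidth.

Treewidth 2.
One optimal decomposition is:
Bags: B1 = {b, d, g}  B2 = {a, b, d}  B3 = {a, b, e}  B4 = {b, c, e}  B5 = {b, c, f}
Tree: B1–B2, B2–B3, B3–B4, B4–B5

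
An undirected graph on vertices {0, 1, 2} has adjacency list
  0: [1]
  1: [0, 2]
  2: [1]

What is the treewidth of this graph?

1

A width-1 tree decomposition is:
Bags: B1 = {0, 1}  B2 = {1, 2}
Tree: B1–B2
Each bag holds 2 vertices, so the decomposition has width 1, which upper-bounds the treewidth. Any graph with an edge has treewidth ≥ 1, and G has the edge 1–0. Hence tw(G) = 1 exactly.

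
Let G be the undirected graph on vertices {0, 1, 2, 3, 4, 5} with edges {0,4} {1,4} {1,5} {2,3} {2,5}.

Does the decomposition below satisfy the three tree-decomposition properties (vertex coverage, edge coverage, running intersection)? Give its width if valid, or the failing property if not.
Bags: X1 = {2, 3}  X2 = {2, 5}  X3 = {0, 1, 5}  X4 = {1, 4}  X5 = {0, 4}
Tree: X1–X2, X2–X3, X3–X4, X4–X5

No — bags containing vertex 0 are not connected in the tree.

A tree decomposition must satisfy three properties: every vertex lies in some bag; for every edge, both endpoints lie together in some bag; and for every vertex, the bags containing it form a connected subtree. Here bags containing vertex 0 are not connected in the tree, so the decomposition is invalid.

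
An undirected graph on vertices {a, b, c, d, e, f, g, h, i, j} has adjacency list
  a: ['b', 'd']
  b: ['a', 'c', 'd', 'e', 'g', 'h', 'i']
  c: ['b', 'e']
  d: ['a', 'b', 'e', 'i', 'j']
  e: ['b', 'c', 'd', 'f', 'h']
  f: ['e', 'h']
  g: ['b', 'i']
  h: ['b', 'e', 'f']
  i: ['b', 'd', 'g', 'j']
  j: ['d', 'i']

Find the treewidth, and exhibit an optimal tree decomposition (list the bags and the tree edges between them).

The largest bag has 3 vertices, giving width 2; this decomposition certifies tw(G) ≤ 2. For the lower bound, the 3 vertices {d, i, j} are pairwise adjacent, and any tree decomposition puts a clique entirely inside one bag — forcing width ≥ 2. Hence tw(G) = 2 exactly.

Treewidth 2.
One optimal decomposition is:
Bags: B1 = {b, d, e}  B2 = {b, e, h}  B3 = {b, d, i}  B4 = {b, g, i}  B5 = {a, b, d}  B6 = {e, f, h}  B7 = {b, c, e}  B8 = {d, i, j}
Tree: B1–B2, B1–B3, B3–B4, B1–B5, B2–B6, B2–B7, B3–B8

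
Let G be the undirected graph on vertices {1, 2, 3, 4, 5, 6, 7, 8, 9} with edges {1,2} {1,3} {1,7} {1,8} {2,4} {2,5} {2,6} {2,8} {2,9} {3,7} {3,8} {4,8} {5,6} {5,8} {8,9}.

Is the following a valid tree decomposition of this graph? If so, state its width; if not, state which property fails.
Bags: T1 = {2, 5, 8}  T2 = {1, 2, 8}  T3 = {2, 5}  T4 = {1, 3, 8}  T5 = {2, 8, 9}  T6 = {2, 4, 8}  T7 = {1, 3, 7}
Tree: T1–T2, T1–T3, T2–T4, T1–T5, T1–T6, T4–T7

A tree decomposition must satisfy three properties: every vertex lies in some bag; for every edge, both endpoints lie together in some bag; and for every vertex, the bags containing it form a connected subtree. Here vertex 6 appears in no bag, so the decomposition is invalid.

No — vertex 6 appears in no bag.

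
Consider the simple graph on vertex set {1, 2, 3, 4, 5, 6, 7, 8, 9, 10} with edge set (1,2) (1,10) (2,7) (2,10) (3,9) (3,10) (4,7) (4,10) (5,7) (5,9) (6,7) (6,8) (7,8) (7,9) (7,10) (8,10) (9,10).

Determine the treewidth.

A width-2 tree decomposition is:
Bags: B1 = {7, 8, 10}  B2 = {7, 9, 10}  B3 = {4, 7, 10}  B4 = {3, 9, 10}  B5 = {2, 7, 10}  B6 = {1, 2, 10}  B7 = {5, 7, 9}  B8 = {6, 7, 8}
Tree: B1–B2, B2–B3, B2–B4, B2–B5, B5–B6, B2–B7, B1–B8
Each bag holds 3 vertices, so the decomposition has width 2, which upper-bounds the treewidth. On the other hand G contains the 3-clique {1, 2, 10}. A clique must lie in a single bag of any decomposition, so no decomposition can have width below 2. The upper and lower bounds meet at 2, so that is the treewidth.

2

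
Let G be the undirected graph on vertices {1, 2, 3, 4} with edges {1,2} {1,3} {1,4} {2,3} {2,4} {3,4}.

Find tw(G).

3

A width-3 tree decomposition is:
Bags: B1 = {1, 2, 3, 4}
Tree: (single bag)
A single bag containing all 4 vertices is trivially a valid decomposition of width 3. On the other hand G contains the 4-clique {1, 2, 3, 4}. A clique must lie in a single bag of any decomposition, so no decomposition can have width below 3. Therefore the treewidth is 3.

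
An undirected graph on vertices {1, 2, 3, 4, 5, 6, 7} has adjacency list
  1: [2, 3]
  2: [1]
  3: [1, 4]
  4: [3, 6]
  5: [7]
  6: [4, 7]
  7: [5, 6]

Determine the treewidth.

1

A width-1 tree decomposition is:
Bags: B1 = {5, 7}  B2 = {6, 7}  B3 = {4, 6}  B4 = {3, 4}  B5 = {1, 3}  B6 = {1, 2}
Tree: B1–B2, B2–B3, B3–B4, B4–B5, B5–B6
Each bag holds 2 vertices, so the decomposition has width 1, which upper-bounds the treewidth. G has an edge, so its treewidth is at least 1. Therefore the treewidth is 1.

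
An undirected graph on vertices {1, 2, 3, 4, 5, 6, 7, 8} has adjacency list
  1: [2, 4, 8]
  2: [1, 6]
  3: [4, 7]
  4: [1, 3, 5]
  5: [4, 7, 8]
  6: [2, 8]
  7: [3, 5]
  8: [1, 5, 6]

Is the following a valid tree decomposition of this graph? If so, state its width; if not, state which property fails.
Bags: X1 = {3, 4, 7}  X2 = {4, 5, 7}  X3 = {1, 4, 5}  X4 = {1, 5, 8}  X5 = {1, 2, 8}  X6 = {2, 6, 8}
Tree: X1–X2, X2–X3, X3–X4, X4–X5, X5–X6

Vertex coverage: the bags together contain {1, 2, 3, 4, 5, 6, 7, 8}, the full vertex set. Edge coverage: each edge of G has both endpoints in at least one bag. Running intersection: for every vertex, the bags containing it form a connected subtree. All three properties hold, so this is a valid tree decomposition of width max|bag| − 1 = 2, and hence tw(G) ≤ 2.

Yes; width 2.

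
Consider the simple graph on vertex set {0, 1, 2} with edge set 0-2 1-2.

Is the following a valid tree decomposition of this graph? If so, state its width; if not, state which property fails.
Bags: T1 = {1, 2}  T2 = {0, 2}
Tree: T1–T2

Checking the three conditions: (i) the bags cover all of {0, 1, 2}; (ii) for each edge, some bag contains both endpoints; (iii) the bags containing any fixed vertex form a subtree. All hold, so the decomposition is valid with width 2 − 1 = 1.

Yes; width 1.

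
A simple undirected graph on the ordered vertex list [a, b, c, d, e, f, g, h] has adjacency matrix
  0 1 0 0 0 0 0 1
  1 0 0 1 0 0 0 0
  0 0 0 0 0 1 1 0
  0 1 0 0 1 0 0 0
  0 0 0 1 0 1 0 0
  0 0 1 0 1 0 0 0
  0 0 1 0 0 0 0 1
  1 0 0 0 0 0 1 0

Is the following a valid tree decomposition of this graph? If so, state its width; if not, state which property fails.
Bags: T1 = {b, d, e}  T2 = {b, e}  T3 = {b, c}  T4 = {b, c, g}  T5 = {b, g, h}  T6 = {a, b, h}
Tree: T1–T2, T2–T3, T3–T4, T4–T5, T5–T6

A tree decomposition must satisfy three properties: every vertex lies in some bag; for every edge, both endpoints lie together in some bag; and for every vertex, the bags containing it form a connected subtree. Here vertex f appears in no bag, so the decomposition is invalid.

No — vertex f appears in no bag.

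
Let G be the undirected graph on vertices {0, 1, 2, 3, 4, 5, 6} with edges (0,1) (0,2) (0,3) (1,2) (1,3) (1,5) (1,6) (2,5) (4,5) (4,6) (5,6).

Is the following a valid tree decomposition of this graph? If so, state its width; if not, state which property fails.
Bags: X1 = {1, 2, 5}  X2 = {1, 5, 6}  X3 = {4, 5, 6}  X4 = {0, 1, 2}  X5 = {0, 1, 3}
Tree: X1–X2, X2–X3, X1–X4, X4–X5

Yes; width 2.

Every vertex of G appears in some bag (union = {0, 1, 2, 3, 4, 5, 6}); every edge is covered by a bag; and for each vertex v the set of bags containing v is connected in the bag tree. The decomposition is therefore valid. The largest bag has 3 vertices, so the width is 2.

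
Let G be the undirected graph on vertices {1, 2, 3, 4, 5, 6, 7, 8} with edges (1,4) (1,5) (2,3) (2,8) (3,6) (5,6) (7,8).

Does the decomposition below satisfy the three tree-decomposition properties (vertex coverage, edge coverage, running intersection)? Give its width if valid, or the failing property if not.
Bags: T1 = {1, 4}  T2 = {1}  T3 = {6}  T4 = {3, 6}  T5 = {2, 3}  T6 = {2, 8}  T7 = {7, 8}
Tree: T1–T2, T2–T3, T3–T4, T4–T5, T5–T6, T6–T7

No — vertex 5 appears in no bag.

A tree decomposition must satisfy three properties: every vertex lies in some bag; for every edge, both endpoints lie together in some bag; and for every vertex, the bags containing it form a connected subtree. Here vertex 5 appears in no bag, so the decomposition is invalid.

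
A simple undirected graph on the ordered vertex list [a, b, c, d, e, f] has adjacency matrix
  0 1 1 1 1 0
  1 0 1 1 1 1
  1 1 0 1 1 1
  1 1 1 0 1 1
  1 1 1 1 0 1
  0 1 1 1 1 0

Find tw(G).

A width-4 tree decomposition is:
Bags: B1 = {b, c, d, e, f}  B2 = {a, b, c, d, e}
Tree: B1–B2
The largest bag has 5 vertices, giving width 4; this decomposition certifies tw(G) ≤ 4. Conversely, {b, c, d, e, f} is a clique of size 5, and the vertices of any clique must share a bag in every tree decomposition; so some bag has ≥ 5 vertices and tw(G) ≥ 4. Therefore the treewidth is 4.

4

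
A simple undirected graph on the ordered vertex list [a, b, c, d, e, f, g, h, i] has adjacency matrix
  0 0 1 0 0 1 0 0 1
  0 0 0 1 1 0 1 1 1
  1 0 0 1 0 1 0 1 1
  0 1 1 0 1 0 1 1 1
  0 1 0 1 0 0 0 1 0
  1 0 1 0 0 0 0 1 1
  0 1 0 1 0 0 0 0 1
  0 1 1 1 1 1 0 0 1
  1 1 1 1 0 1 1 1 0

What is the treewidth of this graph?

A width-3 tree decomposition is:
Bags: B1 = {b, d, h, i}  B2 = {b, d, g, i}  B3 = {b, d, e, h}  B4 = {c, d, h, i}  B5 = {c, f, h, i}  B6 = {a, c, f, i}
Tree: B1–B2, B1–B3, B1–B4, B4–B5, B5–B6
The largest bag has 4 vertices, giving width 3; this decomposition certifies tw(G) ≤ 3. Conversely, {b, d, e, h} is a clique of size 4, and the vertices of any clique must share a bag in every tree decomposition; so some bag has ≥ 4 vertices and tw(G) ≥ 3. Therefore the treewidth is 3.

3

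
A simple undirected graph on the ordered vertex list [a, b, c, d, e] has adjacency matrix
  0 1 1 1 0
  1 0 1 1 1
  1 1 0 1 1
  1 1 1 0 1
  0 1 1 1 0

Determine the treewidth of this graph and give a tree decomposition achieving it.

Treewidth 3.
One optimal decomposition is:
Bags: B1 = {a, b, c, d}  B2 = {b, c, d, e}
Tree: B1–B2

Each bag holds 4 vertices, so the decomposition has width 3, which upper-bounds the treewidth. For the lower bound, the 4 vertices {b, c, d, e} are pairwise adjacent, and any tree decomposition puts a clique entirely inside one bag — forcing width ≥ 3. The upper and lower bounds meet at 3, so that is the treewidth.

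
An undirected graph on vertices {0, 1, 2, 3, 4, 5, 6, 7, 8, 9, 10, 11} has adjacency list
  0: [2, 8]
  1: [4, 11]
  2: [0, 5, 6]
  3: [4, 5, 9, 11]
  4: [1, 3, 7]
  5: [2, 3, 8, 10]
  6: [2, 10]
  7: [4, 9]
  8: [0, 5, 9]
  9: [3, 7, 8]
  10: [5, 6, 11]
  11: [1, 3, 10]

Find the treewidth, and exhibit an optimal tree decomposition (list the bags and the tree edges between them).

Treewidth 3.
One such decomposition:
Bags: B1 = {0, 2, 6, 10}  B2 = {0, 2, 5, 10}  B3 = {0, 5, 8, 10}  B4 = {5, 8, 10, 11}  B5 = {3, 5, 8, 11}  B6 = {3, 8, 9, 11}  B7 = {1, 3, 9, 11}  B8 = {1, 3, 4, 9}  B9 = {1, 4, 7, 9}
Tree: B1–B2, B2–B3, B3–B4, B4–B5, B5–B6, B6–B7, B7–B8, B8–B9

The largest bag has 4 vertices, giving width 3; this decomposition certifies tw(G) ≤ 3. For the lower bound: the 4 vertex sets {0,2,6}, {10}, {5}, {3,8,9,11} are disjoint, each induces a connected subgraph, and every pair is joined by at least one edge of G. Contracting each set to a single vertex therefore yields K_{4} as a minor, and since treewidth is minor-monotone, tw(G) ≥ tw(K_{4}) = 3. The upper and lower bounds meet at 3, so that is the treewidth.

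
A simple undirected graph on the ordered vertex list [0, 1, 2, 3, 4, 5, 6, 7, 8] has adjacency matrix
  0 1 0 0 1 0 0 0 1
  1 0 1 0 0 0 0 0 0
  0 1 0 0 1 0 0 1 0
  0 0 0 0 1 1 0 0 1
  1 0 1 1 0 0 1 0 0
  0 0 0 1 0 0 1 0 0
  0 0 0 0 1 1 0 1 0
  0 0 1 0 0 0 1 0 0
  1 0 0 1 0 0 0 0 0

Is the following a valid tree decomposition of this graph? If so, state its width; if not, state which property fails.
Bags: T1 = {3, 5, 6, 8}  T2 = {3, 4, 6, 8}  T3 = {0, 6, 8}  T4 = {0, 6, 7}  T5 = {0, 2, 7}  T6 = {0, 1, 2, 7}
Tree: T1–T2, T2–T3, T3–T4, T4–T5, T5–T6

No — edge (4,0) lies in no bag.

A tree decomposition must satisfy three properties: every vertex lies in some bag; for every edge, both endpoints lie together in some bag; and for every vertex, the bags containing it form a connected subtree. Here edge (4,0) lies in no bag, so the decomposition is invalid.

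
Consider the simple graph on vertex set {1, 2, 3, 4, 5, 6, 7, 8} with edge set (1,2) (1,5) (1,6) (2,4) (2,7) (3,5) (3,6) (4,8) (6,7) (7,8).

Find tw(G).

A width-2 tree decomposition is:
Bags: B1 = {1, 3, 5}  B2 = {1, 3, 6}  B3 = {1, 2, 6}  B4 = {2, 6, 7}  B5 = {2, 4, 7}  B6 = {4, 7, 8}
Tree: B1–B2, B2–B3, B3–B4, B4–B5, B5–B6
Each bag holds 3 vertices, so the decomposition has width 2, which upper-bounds the treewidth. Since 5–3–6–1–5 is a cycle in G, G is not acyclic. Forests are exactly the graphs of treewidth ≤ 1, so tw(G) ≥ 2. Combining the bounds, tw(G) = 2.

2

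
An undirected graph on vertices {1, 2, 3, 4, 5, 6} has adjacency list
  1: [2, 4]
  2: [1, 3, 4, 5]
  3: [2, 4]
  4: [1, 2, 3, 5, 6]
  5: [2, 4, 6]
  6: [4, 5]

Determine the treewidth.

2

A width-2 tree decomposition is:
Bags: B1 = {2, 3, 4}  B2 = {2, 4, 5}  B3 = {4, 5, 6}  B4 = {1, 2, 4}
Tree: B1–B2, B2–B3, B2–B4
Each bag holds 3 vertices, so the decomposition has width 2, which upper-bounds the treewidth. For the lower bound, the 3 vertices {1, 2, 4} are pairwise adjacent, and any tree decomposition puts a clique entirely inside one bag — forcing width ≥ 2. Hence tw(G) = 2 exactly.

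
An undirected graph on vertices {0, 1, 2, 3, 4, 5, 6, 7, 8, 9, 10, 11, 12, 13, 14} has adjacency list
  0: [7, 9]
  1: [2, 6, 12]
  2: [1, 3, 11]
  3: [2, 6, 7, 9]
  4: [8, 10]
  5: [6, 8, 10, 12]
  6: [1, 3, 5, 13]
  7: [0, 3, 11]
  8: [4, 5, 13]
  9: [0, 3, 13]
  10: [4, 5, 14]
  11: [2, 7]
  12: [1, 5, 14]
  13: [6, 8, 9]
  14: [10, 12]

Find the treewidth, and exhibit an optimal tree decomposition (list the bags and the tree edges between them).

Treewidth 3.
One optimal decomposition is:
Bags: B1 = {0, 2, 7, 11}  B2 = {0, 2, 3, 7}  B3 = {0, 2, 3, 9}  B4 = {1, 2, 3, 9}  B5 = {1, 3, 6, 9}  B6 = {1, 6, 9, 13}  B7 = {1, 6, 12, 13}  B8 = {5, 6, 12, 13}  B9 = {5, 8, 12, 13}  B10 = {5, 8, 12, 14}  B11 = {5, 8, 10, 14}  B12 = {4, 8, 10, 14}
Tree: B1–B2, B2–B3, B3–B4, B4–B5, B5–B6, B6–B7, B7–B8, B8–B9, B9–B10, B10–B11, B11–B12

Every bag has size at most 4, so the width is 4 − 1 = 3 and tw(G) ≤ 3. For the lower bound: the 4 vertex sets {0,7,11}, {2}, {3}, {1,6,9,13} are disjoint, each induces a connected subgraph, and every pair is joined by at least one edge of G. Contracting each set to a single vertex therefore yields K_{4} as a minor, and since treewidth is minor-monotone, tw(G) ≥ tw(K_{4}) = 3. Combining the bounds, tw(G) = 3.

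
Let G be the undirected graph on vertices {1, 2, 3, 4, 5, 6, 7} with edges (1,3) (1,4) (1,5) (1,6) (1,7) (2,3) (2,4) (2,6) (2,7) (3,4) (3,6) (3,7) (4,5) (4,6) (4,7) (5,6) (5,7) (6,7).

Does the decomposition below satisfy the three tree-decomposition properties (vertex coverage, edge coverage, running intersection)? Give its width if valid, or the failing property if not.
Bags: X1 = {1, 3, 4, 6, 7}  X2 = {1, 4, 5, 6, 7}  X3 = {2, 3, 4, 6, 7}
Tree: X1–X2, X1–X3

Every vertex of G appears in some bag (union = {1, 2, 3, 4, 5, 6, 7}); every edge is covered by a bag; and for each vertex v the set of bags containing v is connected in the bag tree. The decomposition is therefore valid. The largest bag has 5 vertices, so the width is 4.

Yes; width 4.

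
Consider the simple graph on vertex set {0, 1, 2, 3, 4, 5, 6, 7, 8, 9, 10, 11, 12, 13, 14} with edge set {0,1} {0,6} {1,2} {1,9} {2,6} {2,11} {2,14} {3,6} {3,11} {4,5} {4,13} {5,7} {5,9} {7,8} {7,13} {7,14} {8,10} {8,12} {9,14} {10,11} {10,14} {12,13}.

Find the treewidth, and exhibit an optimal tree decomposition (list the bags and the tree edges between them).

The largest bag has 4 vertices, giving width 3; this decomposition certifies tw(G) ≤ 3. For the lower bound: the 4 vertex sets {4,12,13}, {5}, {7}, {8,9,10,14} are disjoint, each induces a connected subgraph, and every pair is joined by at least one edge of G. Contracting each set to a single vertex therefore yields K_{4} as a minor, and since treewidth is minor-monotone, tw(G) ≥ tw(K_{4}) = 3. The upper and lower bounds meet at 3, so that is the treewidth.

Treewidth 3.
Bags: B1 = {4, 5, 12, 13}  B2 = {5, 7, 12, 13}  B3 = {5, 7, 8, 12}  B4 = {5, 7, 8, 9}  B5 = {7, 8, 9, 14}  B6 = {8, 9, 10, 14}  B7 = {1, 9, 10, 14}  B8 = {1, 2, 10, 14}  B9 = {1, 2, 10, 11}  B10 = {0, 1, 2, 11}  B11 = {0, 2, 6, 11}  B12 = {0, 3, 6, 11}
Tree: B1–B2, B2–B3, B3–B4, B4–B5, B5–B6, B6–B7, B7–B8, B8–B9, B9–B10, B10–B11, B11–B12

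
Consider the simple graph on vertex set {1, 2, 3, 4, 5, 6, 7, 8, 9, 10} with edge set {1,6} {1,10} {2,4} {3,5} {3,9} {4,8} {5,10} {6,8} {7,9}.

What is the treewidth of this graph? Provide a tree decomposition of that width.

Every bag has size at most 2, so the width is 2 − 1 = 1 and tw(G) ≤ 1. G has an edge, so its treewidth is at least 1. Therefore the treewidth is 1.

Treewidth 1.
One such decomposition:
Bags: B1 = {7, 9}  B2 = {3, 9}  B3 = {3, 5}  B4 = {5, 10}  B5 = {1, 10}  B6 = {1, 6}  B7 = {6, 8}  B8 = {4, 8}  B9 = {2, 4}
Tree: B1–B2, B2–B3, B3–B4, B4–B5, B5–B6, B6–B7, B7–B8, B8–B9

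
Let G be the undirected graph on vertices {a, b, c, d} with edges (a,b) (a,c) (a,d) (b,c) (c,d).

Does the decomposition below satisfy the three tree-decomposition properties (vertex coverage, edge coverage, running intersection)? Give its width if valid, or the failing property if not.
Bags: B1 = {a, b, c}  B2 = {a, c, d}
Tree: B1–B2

Yes; width 2.

Vertex coverage: the bags together contain {a, b, c, d}, the full vertex set. Edge coverage: each edge of G has both endpoints in at least one bag. Running intersection: for every vertex, the bags containing it form a connected subtree. All three properties hold, so this is a valid tree decomposition of width max|bag| − 1 = 2, and hence tw(G) ≤ 2.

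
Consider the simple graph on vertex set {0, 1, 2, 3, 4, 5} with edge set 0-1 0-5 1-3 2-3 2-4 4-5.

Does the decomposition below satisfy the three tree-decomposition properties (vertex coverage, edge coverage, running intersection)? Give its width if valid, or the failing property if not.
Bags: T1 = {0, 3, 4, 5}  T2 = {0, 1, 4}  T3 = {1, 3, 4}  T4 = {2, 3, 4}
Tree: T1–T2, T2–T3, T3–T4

No — bags containing vertex 3 are not connected in the tree.

A tree decomposition must satisfy three properties: every vertex lies in some bag; for every edge, both endpoints lie together in some bag; and for every vertex, the bags containing it form a connected subtree. Here bags containing vertex 3 are not connected in the tree, so the decomposition is invalid.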